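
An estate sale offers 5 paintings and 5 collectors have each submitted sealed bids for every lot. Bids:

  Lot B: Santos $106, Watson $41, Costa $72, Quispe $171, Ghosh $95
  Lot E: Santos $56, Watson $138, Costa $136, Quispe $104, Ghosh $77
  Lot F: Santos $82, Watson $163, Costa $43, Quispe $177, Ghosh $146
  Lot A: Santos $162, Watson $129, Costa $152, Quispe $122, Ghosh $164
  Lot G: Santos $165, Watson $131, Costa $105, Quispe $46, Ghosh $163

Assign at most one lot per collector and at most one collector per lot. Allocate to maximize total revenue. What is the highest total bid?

Optimal: Santos→Lot G ($165), Watson→Lot F ($163), Costa→Lot E ($136), Quispe→Lot B ($171), Ghosh→Lot A ($164) — total 165+163+136+171+164 = $799.
Row-greedy (each collector in turn takes its best remaining lot) gives $728, worse by 71.

Maximum total: $799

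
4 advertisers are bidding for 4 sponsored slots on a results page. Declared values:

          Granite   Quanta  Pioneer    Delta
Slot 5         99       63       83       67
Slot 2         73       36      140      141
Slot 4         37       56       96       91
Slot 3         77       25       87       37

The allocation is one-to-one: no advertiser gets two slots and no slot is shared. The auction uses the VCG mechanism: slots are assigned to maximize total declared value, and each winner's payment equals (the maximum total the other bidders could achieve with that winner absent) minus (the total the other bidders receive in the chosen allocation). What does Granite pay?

Granite pays $16.

Efficient allocation: Granite→Slot 5 ($99), Quanta→Slot 4 ($56), Pioneer→Slot 3 ($87), Delta→Slot 2 ($141); total welfare W = $383.
Granite receives Slot 5 at value $99, so the others get W − 99 = $284.
Without Granite: best allocation of the remaining 3 bidders over all 4 slots is Quanta→Slot 5 ($63), Pioneer→Slot 4 ($96), Delta→Slot 2 ($141), total $300.
VCG payment = (others' best without Granite) − (others' welfare with Granite) = 300 − 284 = $16.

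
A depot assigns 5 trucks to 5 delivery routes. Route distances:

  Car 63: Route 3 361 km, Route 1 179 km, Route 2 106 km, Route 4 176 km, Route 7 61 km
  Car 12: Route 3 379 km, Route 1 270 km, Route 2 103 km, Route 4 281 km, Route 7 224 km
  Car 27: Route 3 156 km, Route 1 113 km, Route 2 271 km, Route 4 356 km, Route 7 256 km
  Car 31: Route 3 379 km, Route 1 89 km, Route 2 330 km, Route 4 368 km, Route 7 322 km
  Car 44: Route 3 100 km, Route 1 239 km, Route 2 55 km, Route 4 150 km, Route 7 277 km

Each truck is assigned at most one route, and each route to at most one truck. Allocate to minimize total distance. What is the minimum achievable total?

Optimal: Car 63→Route 7 (61 km), Car 12→Route 2 (103 km), Car 27→Route 3 (156 km), Car 31→Route 1 (89 km), Car 44→Route 4 (150 km) — total 61+103+156+89+150 = 559 km.
Column-greedy (each route in turn goes to its cheapest remaining truck) gives 724 km, worse by 165.
Next-best assignment: Car 63→Route 7, Car 12→Route 4, Car 27→Route 3, Car 31→Route 1, Car 44→Route 2 = 642 km.
Swapping Car 27↔Car 63 (Car 27→Route 7 256 km, Car 63→Route 3 361 km) adds 400.
No other one-to-one assignment undercuts 559 km.

Min total: 559 km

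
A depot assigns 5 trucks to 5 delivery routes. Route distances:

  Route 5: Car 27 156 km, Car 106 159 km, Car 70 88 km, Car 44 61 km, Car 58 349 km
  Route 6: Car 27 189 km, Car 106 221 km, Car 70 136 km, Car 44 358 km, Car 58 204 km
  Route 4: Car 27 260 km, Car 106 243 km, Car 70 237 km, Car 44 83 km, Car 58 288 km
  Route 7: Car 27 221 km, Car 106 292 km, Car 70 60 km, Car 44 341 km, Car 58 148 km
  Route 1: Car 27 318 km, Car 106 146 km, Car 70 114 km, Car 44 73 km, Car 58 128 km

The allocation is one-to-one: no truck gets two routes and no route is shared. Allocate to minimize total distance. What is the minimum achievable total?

Min total: 619 km

Optimal: Car 27→Route 6 (189 km), Car 106→Route 5 (159 km), Car 70→Route 7 (60 km), Car 44→Route 4 (83 km), Car 58→Route 1 (128 km) — total 189+159+60+83+128 = 619 km.
Row-greedy (each truck in turn takes its cheapest remaining route) gives 649 km, worse by 30.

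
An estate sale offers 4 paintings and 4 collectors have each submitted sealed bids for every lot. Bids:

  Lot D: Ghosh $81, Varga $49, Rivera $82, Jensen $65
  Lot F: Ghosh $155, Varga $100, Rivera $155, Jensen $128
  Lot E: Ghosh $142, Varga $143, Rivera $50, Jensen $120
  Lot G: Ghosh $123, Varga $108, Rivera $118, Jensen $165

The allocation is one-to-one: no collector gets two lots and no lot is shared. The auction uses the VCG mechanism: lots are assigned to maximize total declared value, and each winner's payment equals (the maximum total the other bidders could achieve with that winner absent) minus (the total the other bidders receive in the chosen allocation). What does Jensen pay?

Efficient allocation: Ghosh→Lot F ($155), Varga→Lot E ($143), Rivera→Lot D ($82), Jensen→Lot G ($165); total welfare W = $545.
Jensen receives Lot G at value $165, so the others get W − 165 = $380.
Without Jensen: best allocation of the remaining 3 bidders over all 4 lots is Ghosh→Lot G ($123), Varga→Lot E ($143), Rivera→Lot F ($155), total $421.
VCG payment = (others' best without Jensen) − (others' welfare with Jensen) = 421 − 380 = $41.

Jensen pays $41.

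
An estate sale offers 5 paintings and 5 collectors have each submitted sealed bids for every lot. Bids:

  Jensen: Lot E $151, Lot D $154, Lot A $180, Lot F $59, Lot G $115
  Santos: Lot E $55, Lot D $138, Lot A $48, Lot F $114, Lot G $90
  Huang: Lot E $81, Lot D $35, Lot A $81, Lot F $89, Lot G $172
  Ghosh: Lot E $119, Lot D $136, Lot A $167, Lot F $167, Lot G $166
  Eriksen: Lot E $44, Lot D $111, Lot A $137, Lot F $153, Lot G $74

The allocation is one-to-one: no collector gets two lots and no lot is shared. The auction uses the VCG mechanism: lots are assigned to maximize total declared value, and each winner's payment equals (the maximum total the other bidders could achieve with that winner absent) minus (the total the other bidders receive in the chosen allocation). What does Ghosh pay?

Efficient allocation: Jensen→Lot E ($151), Santos→Lot D ($138), Huang→Lot G ($172), Ghosh→Lot A ($167), Eriksen→Lot F ($153); total welfare W = $781.
Ghosh receives Lot A at value $167, so the others get W − 167 = $614.
Without Ghosh: best allocation of the remaining 4 bidders over all 5 lots is Jensen→Lot A ($180), Santos→Lot D ($138), Huang→Lot G ($172), Eriksen→Lot F ($153), total $643.
VCG payment = (others' best without Ghosh) − (others' welfare with Ghosh) = 643 − 614 = $29.

Ghosh pays $29.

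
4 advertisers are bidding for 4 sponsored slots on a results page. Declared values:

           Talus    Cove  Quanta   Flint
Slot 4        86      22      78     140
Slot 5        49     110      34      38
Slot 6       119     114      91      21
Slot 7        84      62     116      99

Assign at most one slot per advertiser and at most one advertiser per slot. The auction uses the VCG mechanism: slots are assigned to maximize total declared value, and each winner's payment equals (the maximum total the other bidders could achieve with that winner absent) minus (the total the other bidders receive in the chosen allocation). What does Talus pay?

Efficient allocation: Talus→Slot 6 ($119), Cove→Slot 5 ($110), Quanta→Slot 7 ($116), Flint→Slot 4 ($140); total welfare W = $485.
Talus receives Slot 6 at value $119, so the others get W − 119 = $366.
Without Talus: best allocation of the remaining 3 bidders over all 4 slots is Cove→Slot 6 ($114), Quanta→Slot 7 ($116), Flint→Slot 4 ($140), total $370.
VCG payment = (others' best without Talus) − (others' welfare with Talus) = 370 − 366 = $4.

Talus pays $4.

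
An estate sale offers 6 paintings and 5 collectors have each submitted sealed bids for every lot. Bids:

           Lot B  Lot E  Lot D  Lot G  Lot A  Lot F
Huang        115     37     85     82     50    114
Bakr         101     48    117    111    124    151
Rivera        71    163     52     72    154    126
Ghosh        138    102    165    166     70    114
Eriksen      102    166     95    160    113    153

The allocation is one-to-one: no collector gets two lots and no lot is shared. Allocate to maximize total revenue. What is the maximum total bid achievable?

Optimal: Huang→Lot B ($115), Bakr→Lot F ($151), Rivera→Lot E ($163), Ghosh→Lot D ($165), Eriksen→Lot G ($160) — total 115+151+163+165+160 = $754.
Column-greedy (each lot in turn goes to its best remaining collector) gives $657, worse by 97.
Next-best assignment: Huang→Lot B, Bakr→Lot F, Rivera→Lot A, Ghosh→Lot G, Eriksen→Lot E = $752.

Max total: $754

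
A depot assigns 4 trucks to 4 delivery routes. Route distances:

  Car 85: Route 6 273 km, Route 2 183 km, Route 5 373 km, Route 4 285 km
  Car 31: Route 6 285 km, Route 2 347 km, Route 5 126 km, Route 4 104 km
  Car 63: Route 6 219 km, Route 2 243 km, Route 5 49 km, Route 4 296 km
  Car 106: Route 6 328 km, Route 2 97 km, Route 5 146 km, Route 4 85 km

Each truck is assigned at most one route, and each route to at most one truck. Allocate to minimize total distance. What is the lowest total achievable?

Treat this as an assignment problem: match each truck to one route.
Optimal: Car 85→Route 6 (273 km), Car 31→Route 4 (104 km), Car 63→Route 5 (49 km), Car 106→Route 2 (97 km) — total 273+104+49+97 = 523 km.
Min-entry greedy (repeatedly take the single cheapest remaining cell) gives 602 km, worse by 79.
Next-best assignment: Car 85→Route 2, Car 31→Route 6, Car 63→Route 5, Car 106→Route 4 = 602 km.
Swapping Car 106↔Car 63 (Car 106→Route 5 146 km, Car 63→Route 2 243 km) adds 243.

Minimum total: 523 km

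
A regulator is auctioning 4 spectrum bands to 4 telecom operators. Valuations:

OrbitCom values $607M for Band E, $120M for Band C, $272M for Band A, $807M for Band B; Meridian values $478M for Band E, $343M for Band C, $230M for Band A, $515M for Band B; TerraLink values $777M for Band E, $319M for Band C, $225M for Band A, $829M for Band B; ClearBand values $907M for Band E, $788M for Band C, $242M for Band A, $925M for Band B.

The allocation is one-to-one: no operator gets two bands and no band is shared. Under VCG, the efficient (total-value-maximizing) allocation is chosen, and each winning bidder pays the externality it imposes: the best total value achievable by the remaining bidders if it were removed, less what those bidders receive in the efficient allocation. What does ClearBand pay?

Efficient allocation: OrbitCom→Band B ($807M), Meridian→Band A ($230M), TerraLink→Band E ($777M), ClearBand→Band C ($788M); total welfare W = $2602M.
ClearBand receives Band C at value $788M, so the others get W − 788 = $1814M.
Without ClearBand: best allocation of the remaining 3 bidders over all 4 bands is OrbitCom→Band B ($807M), Meridian→Band C ($343M), TerraLink→Band E ($777M), total $1927M.
VCG payment = (others' best without ClearBand) − (others' welfare with ClearBand) = 1927 − 1814 = $113M.

ClearBand pays $113M.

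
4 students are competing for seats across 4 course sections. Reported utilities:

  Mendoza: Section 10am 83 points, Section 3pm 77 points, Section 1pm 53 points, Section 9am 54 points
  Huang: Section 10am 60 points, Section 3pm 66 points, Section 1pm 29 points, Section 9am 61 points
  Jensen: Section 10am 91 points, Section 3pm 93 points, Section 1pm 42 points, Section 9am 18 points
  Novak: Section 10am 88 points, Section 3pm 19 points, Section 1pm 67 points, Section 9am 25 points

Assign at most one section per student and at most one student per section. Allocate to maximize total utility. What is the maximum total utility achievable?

Optimal: Mendoza→Section 10am (83 points), Huang→Section 9am (61 points), Jensen→Section 3pm (93 points), Novak→Section 1pm (67 points) — total 83+61+93+67 = 304 points.
Row-greedy (each student in turn takes its best remaining section) gives 216 points, worse by 88.
No other one-to-one assignment exceeds 304 points.

Maximum total: 304 points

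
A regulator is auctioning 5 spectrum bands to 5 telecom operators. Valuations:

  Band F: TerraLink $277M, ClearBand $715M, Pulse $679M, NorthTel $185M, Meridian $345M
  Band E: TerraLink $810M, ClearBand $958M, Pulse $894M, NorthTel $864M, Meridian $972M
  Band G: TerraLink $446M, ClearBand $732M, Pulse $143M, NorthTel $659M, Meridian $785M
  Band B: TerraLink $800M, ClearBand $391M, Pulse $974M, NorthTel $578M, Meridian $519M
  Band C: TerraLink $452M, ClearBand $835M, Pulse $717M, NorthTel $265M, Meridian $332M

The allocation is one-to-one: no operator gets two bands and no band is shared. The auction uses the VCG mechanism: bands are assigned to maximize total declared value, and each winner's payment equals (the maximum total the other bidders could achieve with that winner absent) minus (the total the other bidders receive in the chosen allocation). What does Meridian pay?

Meridian pays $100M.

Efficient allocation: TerraLink→Band B ($800M), ClearBand→Band C ($835M), Pulse→Band F ($679M), NorthTel→Band E ($864M), Meridian→Band G ($785M); total welfare W = $3963M.
Meridian receives Band G at value $785M, so the others get W − 785 = $3178M.
Without Meridian: best allocation of the remaining 4 bidders over all 5 bands is TerraLink→Band E ($810M), ClearBand→Band C ($835M), Pulse→Band B ($974M), NorthTel→Band G ($659M), total $3278M.
VCG payment = (others' best without Meridian) − (others' welfare with Meridian) = 3278 − 3178 = $100M.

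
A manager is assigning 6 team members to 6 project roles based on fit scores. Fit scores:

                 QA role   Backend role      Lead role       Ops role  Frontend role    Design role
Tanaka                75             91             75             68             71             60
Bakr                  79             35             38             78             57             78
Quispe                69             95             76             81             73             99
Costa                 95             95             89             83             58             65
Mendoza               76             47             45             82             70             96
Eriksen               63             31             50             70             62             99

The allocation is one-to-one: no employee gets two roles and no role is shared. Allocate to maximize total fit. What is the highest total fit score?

This is a one-to-one assignment (maximum-weight bipartite matching).
Optimal: Tanaka→Frontend role (71 pts), Bakr→QA role (79 pts), Quispe→Backend role (95 pts), Costa→Lead role (89 pts), Mendoza→Ops role (82 pts), Eriksen→Design role (99 pts) — total 71+79+95+89+82+99 = 515 pts.
Row-greedy (each employee in turn takes its best remaining role) gives 502 pts, worse by 13.
Next-best assignment: Tanaka→Backend role, Bakr→QA role, Quispe→Frontend role, Costa→Lead role, Mendoza→Ops role, Eriksen→Design role = 513 pts.
Every other assignment is strictly worse.

Maximum total: 515 pts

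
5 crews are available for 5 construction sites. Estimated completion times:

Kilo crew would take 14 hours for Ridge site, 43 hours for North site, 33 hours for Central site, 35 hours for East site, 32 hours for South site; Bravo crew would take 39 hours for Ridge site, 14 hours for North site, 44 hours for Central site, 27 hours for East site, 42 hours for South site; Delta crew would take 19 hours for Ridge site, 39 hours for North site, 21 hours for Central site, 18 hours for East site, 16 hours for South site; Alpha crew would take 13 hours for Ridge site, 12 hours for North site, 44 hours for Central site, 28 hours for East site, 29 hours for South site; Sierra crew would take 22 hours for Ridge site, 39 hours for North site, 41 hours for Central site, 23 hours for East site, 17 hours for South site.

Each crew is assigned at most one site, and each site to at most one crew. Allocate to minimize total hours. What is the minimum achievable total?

Optimal: Kilo crew→Ridge site (14 hours), Bravo crew→East site (27 hours), Delta crew→Central site (21 hours), Alpha crew→North site (12 hours), Sierra crew→South site (17 hours) — total 14+27+21+12+17 = 91 hours.
Row-greedy (each crew in turn takes its cheapest remaining site) gives 113 hours, worse by 22.
Next-best assignment: Kilo crew→Ridge site, Bravo crew→North site, Delta crew→Central site, Alpha crew→East site, Sierra crew→South site = 94 hours.
Swapping Delta crew↔Sierra crew (Delta crew→South site 16 hours, Sierra crew→Central site 41 hours) adds 19.

Min total: 91 hours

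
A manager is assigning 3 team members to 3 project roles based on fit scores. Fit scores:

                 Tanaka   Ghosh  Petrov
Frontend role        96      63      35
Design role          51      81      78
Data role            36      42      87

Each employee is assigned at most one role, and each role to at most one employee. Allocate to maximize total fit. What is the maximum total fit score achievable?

Optimal: Tanaka→Frontend role (96 pts), Ghosh→Design role (81 pts), Petrov→Data role (87 pts) — total 96+81+87 = 264 pts.
Swapping Petrov↔Ghosh (Petrov→Design role 78 pts, Ghosh→Data role 42 pts) loses 48.
Checked against all permutations: 264 pts is optimal.

Maximum total: 264 pts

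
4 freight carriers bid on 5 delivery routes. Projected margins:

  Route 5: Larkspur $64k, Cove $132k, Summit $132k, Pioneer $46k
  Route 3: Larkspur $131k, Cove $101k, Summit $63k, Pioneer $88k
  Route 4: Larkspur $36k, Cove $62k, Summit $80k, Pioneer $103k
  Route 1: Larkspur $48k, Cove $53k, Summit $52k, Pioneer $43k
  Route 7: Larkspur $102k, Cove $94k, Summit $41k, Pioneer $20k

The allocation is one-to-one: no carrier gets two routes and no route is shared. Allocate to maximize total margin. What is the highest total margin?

Max total: $460k

Optimal: Larkspur→Route 3 ($131k), Cove→Route 7 ($94k), Summit→Route 5 ($132k), Pioneer→Route 4 ($103k) — total 131+94+132+103 = $460k.
Max-entry greedy (repeatedly take the single best remaining cell) gives $418k, worse by 42.
Swapping Summit↔Pioneer (Summit→Route 4 $80k, Pioneer→Route 5 $46k) loses 109.
Checked against all permutations: $460k is optimal.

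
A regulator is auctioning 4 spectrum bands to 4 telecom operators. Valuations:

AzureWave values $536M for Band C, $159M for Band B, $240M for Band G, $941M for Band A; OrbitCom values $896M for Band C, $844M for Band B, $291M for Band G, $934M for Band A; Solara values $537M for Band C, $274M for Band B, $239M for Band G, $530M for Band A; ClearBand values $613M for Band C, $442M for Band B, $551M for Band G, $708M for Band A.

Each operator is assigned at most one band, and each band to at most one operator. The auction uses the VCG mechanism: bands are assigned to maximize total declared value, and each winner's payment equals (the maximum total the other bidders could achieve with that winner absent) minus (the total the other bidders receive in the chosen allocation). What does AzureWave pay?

Efficient allocation: AzureWave→Band A ($941M), OrbitCom→Band B ($844M), Solara→Band C ($537M), ClearBand→Band G ($551M); total welfare W = $2873M.
AzureWave receives Band A at value $941M, so the others get W − 941 = $1932M.
Without AzureWave: best allocation of the remaining 3 bidders over all 4 bands is OrbitCom→Band B ($844M), Solara→Band C ($537M), ClearBand→Band A ($708M), total $2089M.
VCG payment = (others' best without AzureWave) − (others' welfare with AzureWave) = 2089 − 1932 = $157M.

AzureWave pays $157M.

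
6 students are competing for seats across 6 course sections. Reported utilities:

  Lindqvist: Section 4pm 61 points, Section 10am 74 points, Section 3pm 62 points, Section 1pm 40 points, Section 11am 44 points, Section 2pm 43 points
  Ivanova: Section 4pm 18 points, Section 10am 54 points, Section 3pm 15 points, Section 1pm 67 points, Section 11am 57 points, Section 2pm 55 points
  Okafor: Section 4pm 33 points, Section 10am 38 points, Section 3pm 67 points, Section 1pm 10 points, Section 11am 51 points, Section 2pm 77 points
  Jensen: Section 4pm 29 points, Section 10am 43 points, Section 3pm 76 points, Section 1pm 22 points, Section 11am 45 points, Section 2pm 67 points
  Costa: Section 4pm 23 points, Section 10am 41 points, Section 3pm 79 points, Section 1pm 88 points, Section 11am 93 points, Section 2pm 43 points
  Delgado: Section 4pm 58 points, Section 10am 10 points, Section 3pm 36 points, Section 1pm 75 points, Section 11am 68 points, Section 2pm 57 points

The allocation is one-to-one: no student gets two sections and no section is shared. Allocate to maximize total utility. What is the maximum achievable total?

Treat this as an assignment problem: match each student to one section.
Optimal: Lindqvist→Section 10am (74 points), Ivanova→Section 1pm (67 points), Okafor→Section 2pm (77 points), Jensen→Section 3pm (76 points), Costa→Section 11am (93 points), Delgado→Section 4pm (58 points) — total 74+67+77+76+93+58 = 445 points.
Column-greedy (each section in turn goes to its best remaining student) gives 387 points, worse by 58.
Next-best assignment: Lindqvist→Section 4pm, Ivanova→Section 10am, Okafor→Section 2pm, Jensen→Section 3pm, Costa→Section 11am, Delgado→Section 1pm = 436 points.

Maximum total: 445 points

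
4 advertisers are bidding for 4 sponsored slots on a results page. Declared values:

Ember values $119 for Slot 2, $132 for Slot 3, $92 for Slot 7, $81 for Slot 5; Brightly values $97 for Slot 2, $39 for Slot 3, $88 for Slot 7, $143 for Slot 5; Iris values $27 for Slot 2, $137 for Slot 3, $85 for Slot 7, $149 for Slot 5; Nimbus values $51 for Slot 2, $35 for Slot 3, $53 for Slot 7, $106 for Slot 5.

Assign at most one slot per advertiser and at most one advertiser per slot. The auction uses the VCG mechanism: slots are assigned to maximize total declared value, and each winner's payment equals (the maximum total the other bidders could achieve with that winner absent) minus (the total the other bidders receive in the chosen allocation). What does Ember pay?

Efficient allocation: Ember→Slot 2 ($119), Brightly→Slot 5 ($143), Iris→Slot 3 ($137), Nimbus→Slot 7 ($53); total welfare W = $452.
Ember receives Slot 2 at value $119, so the others get W − 119 = $333.
Without Ember: best allocation of the remaining 3 bidders over all 4 slots is Brightly→Slot 2 ($97), Iris→Slot 3 ($137), Nimbus→Slot 5 ($106), total $340.
VCG payment = (others' best without Ember) − (others' welfare with Ember) = 340 − 333 = $7.

Ember pays $7.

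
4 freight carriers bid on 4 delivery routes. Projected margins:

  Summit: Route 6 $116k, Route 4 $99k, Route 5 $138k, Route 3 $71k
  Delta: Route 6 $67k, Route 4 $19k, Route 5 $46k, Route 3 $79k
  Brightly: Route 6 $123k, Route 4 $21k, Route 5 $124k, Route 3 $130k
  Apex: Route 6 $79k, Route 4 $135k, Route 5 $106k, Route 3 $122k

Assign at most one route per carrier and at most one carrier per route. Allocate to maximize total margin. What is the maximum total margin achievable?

Optimal: Summit→Route 5 ($138k), Delta→Route 3 ($79k), Brightly→Route 6 ($123k), Apex→Route 4 ($135k) — total 138+79+123+135 = $475k.
Max-entry greedy (repeatedly take the single best remaining cell) gives $470k, worse by 5.
Next-best assignment: Summit→Route 5, Delta→Route 6, Brightly→Route 3, Apex→Route 4 = $470k.

Maximum total: $475k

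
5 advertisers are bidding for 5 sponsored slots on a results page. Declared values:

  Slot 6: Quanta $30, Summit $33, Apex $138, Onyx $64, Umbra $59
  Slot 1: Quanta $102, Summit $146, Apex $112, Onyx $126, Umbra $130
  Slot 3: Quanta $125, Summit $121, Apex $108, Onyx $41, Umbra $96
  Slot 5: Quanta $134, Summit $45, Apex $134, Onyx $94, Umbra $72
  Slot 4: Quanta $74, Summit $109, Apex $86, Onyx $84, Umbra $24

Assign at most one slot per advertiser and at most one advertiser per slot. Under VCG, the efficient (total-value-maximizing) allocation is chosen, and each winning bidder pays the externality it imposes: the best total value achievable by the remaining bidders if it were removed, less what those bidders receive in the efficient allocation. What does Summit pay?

Summit pays $8.

Efficient allocation: Quanta→Slot 5 ($134), Summit→Slot 3 ($121), Apex→Slot 6 ($138), Onyx→Slot 4 ($84), Umbra→Slot 1 ($130); total welfare W = $607.
Summit receives Slot 3 at value $121, so the others get W − 121 = $486.
Without Summit: best allocation of the remaining 4 bidders over all 5 slots is Quanta→Slot 5 ($134), Apex→Slot 6 ($138), Onyx→Slot 1 ($126), Umbra→Slot 3 ($96), total $494.
VCG payment = (others' best without Summit) − (others' welfare with Summit) = 494 − 486 = $8.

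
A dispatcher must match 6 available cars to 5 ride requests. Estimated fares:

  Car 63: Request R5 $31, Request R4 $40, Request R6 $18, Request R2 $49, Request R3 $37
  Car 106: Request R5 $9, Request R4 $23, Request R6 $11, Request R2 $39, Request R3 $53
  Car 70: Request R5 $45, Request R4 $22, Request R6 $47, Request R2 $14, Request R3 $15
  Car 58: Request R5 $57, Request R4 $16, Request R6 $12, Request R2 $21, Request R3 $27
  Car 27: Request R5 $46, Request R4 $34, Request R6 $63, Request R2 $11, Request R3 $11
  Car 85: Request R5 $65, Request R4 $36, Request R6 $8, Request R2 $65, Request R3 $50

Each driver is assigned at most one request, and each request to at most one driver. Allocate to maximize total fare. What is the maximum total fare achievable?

Maximum total: $278

Optimal: Car 58→Request R5 ($57), Car 63→Request R4 ($40), Car 27→Request R6 ($63), Car 85→Request R2 ($65), Car 106→Request R3 ($53) — total 57+40+63+65+53 = $278.
Row-greedy (each driver in turn takes its best remaining request) gives $240, worse by 38.
Every other assignment is strictly worse.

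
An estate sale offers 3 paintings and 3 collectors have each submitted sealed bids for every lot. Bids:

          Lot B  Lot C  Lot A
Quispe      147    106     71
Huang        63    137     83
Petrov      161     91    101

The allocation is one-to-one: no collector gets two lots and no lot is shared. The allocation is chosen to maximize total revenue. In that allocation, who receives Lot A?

Optimal: Quispe→Lot B ($147), Huang→Lot C ($137), Petrov→Lot A ($101) — total 147+137+101 = $385.
Max-entry greedy (repeatedly take the single best remaining cell) gives $369, worse by 16.
Next-best assignment: Quispe→Lot A, Huang→Lot C, Petrov→Lot B = $369.
Petrov's own top lot is Lot B ($161), but forcing Petrov→Lot B and reassigning the rest optimally gives only $369 — worse by 16.

Petrov receives Lot A.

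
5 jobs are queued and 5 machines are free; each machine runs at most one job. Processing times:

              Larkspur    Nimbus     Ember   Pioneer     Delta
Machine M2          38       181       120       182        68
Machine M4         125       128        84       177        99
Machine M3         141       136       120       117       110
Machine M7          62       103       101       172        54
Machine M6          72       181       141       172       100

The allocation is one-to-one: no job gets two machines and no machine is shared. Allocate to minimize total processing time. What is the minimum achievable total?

Optimal: Larkspur→Machine M2 (38 min), Nimbus→Machine M7 (103 min), Ember→Machine M4 (84 min), Pioneer→Machine M3 (117 min), Delta→Machine M6 (100 min) — total 38+103+84+117+100 = 442 min.
Min-entry greedy (repeatedly take the single cheapest remaining cell) gives 474 min, worse by 32.
Next-best assignment: Larkspur→Machine M6, Nimbus→Machine M7, Ember→Machine M4, Pioneer→Machine M3, Delta→Machine M2 = 444 min.

Minimum total: 442 min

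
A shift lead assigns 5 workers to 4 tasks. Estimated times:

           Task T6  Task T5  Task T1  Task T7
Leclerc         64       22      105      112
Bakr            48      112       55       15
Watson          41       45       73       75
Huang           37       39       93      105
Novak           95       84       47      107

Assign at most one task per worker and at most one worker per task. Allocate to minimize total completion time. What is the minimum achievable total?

Minimum total: 121 min

Optimal: Huang→Task T6 (37 min), Leclerc→Task T5 (22 min), Novak→Task T1 (47 min), Bakr→Task T7 (15 min) — total 37+22+47+15 = 121 min.
Row-greedy (each worker in turn takes its cheapest remaining task) gives 171 min, worse by 50.
Every other assignment is strictly worse.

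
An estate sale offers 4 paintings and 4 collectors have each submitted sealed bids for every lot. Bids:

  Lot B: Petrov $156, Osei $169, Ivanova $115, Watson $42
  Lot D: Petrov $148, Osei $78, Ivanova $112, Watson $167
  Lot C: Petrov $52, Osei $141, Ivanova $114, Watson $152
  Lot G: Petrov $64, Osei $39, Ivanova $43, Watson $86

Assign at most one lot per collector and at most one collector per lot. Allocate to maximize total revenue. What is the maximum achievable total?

This is the linear assignment problem.
Optimal: Petrov→Lot D ($148), Osei→Lot B ($169), Ivanova→Lot C ($114), Watson→Lot G ($86) — total 148+169+114+86 = $517.
Column-greedy (each lot in turn goes to its best remaining collector) gives $514, worse by 3.
Next-best assignment: Petrov→Lot G, Osei→Lot B, Ivanova→Lot C, Watson→Lot D = $514.
Swapping Ivanova↔Osei (Ivanova→Lot B $115, Osei→Lot C $141) loses 27.

Max total: $517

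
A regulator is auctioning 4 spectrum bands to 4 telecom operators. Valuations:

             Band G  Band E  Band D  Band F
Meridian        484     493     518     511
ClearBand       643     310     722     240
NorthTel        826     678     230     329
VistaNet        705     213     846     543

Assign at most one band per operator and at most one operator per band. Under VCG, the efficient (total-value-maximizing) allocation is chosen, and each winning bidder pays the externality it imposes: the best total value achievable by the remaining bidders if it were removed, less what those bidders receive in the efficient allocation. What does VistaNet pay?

Efficient allocation: Meridian→Band F ($511M), ClearBand→Band G ($643M), NorthTel→Band E ($678M), VistaNet→Band D ($846M); total welfare W = $2678M.
VistaNet receives Band D at value $846M, so the others get W − 846 = $1832M.
Without VistaNet: best allocation of the remaining 3 bidders over all 4 bands is Meridian→Band F ($511M), ClearBand→Band D ($722M), NorthTel→Band G ($826M), total $2059M.
VCG payment = (others' best without VistaNet) − (others' welfare with VistaNet) = 2059 − 1832 = $227M.

VistaNet pays $227M.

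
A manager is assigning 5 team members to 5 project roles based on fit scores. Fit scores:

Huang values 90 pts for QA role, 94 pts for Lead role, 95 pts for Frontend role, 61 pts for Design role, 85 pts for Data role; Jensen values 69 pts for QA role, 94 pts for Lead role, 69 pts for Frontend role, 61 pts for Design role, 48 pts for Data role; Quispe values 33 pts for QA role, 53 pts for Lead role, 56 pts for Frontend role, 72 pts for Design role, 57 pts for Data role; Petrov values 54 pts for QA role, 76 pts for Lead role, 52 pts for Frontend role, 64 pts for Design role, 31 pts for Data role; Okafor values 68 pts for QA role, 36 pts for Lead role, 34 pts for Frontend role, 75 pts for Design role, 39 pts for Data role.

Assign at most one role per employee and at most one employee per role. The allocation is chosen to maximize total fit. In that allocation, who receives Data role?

Quispe receives Data role.

Optimal: Huang→Frontend role (95 pts), Jensen→Lead role (94 pts), Quispe→Data role (57 pts), Petrov→Design role (64 pts), Okafor→QA role (68 pts) — total 95+94+57+64+68 = 378 pts.
Row-greedy (each employee in turn takes its best remaining role) gives 354 pts, worse by 24.
Next-best assignment: Huang→Frontend role, Jensen→Lead role, Quispe→Data role, Petrov→QA role, Okafor→Design role = 375 pts.
Quispe's own top role is Design role (72 pts), but forcing Quispe→Design role and reassigning the rest optimally gives only 371 pts — worse by 7.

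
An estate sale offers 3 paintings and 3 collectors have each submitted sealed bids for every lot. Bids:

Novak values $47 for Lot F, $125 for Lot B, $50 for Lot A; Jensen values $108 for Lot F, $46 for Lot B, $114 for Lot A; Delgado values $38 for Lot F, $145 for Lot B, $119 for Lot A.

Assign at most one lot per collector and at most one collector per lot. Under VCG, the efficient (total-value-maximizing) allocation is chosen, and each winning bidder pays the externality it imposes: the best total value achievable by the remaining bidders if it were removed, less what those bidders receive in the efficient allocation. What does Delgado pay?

Efficient allocation: Novak→Lot B ($125), Jensen→Lot F ($108), Delgado→Lot A ($119); total welfare W = $352.
Delgado receives Lot A at value $119, so the others get W − 119 = $233.
Without Delgado: best allocation of the remaining 2 bidders over all 3 lots is Novak→Lot B ($125), Jensen→Lot A ($114), total $239.
VCG payment = (others' best without Delgado) − (others' welfare with Delgado) = 239 − 233 = $6.

Delgado pays $6.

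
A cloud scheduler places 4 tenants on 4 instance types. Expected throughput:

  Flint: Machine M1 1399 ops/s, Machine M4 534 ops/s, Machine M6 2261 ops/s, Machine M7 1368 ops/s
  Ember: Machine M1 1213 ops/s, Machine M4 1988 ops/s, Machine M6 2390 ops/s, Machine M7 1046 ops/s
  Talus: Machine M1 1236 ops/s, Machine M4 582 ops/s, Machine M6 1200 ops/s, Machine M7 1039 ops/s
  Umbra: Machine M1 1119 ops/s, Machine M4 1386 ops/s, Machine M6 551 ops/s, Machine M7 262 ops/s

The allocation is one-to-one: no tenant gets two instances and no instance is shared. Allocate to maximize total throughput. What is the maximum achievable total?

Maximum total: 6407 ops/s

Optimal: Flint→Machine M6 (2261 ops/s), Ember→Machine M4 (1988 ops/s), Talus→Machine M7 (1039 ops/s), Umbra→Machine M1 (1119 ops/s) — total 2261+1988+1039+1119 = 6407 ops/s.
Column-greedy (each instance in turn goes to its best remaining tenant) gives 4849 ops/s, worse by 1558.
Next-best assignment: Flint→Machine M7, Ember→Machine M6, Talus→Machine M1, Umbra→Machine M4 = 6380 ops/s.
Swapping Ember↔Talus (Ember→Machine M7 1046 ops/s, Talus→Machine M4 582 ops/s) loses 1399.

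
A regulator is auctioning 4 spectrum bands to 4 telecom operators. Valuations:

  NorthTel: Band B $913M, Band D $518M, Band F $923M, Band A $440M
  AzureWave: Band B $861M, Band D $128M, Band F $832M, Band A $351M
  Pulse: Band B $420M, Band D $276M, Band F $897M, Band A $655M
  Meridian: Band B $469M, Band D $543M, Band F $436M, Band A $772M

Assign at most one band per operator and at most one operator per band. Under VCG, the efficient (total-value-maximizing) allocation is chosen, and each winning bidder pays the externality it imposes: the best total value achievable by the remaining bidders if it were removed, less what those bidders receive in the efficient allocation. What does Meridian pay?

Efficient allocation: NorthTel→Band D ($518M), AzureWave→Band B ($861M), Pulse→Band F ($897M), Meridian→Band A ($772M); total welfare W = $3048M.
Meridian receives Band A at value $772M, so the others get W − 772 = $2276M.
Without Meridian: best allocation of the remaining 3 bidders over all 4 bands is NorthTel→Band F ($923M), AzureWave→Band B ($861M), Pulse→Band A ($655M), total $2439M.
VCG payment = (others' best without Meridian) − (others' welfare with Meridian) = 2439 − 2276 = $163M.

Meridian pays $163M.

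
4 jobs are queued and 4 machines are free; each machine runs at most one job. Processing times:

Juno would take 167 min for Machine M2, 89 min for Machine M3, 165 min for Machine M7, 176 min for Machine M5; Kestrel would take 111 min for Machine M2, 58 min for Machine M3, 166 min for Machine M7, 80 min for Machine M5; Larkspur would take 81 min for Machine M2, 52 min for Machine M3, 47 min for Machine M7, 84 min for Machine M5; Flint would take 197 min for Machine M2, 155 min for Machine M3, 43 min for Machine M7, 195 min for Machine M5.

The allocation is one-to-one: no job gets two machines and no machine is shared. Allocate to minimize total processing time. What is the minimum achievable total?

Minimum total: 293 min

This is a one-to-one assignment (minimum-cost bipartite matching).
Optimal: Juno→Machine M3 (89 min), Kestrel→Machine M5 (80 min), Larkspur→Machine M2 (81 min), Flint→Machine M7 (43 min) — total 89+80+81+43 = 293 min.
Column-greedy (each machine in turn goes to its cheapest remaining job) gives 358 min, worse by 65.
Every other assignment is strictly worse.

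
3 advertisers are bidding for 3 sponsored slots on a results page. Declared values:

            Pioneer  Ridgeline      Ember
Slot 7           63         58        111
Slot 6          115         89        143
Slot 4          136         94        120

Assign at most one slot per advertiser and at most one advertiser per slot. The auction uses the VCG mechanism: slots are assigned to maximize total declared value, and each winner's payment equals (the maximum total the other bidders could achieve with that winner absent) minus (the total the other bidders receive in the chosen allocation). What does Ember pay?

Ember pays $31.

Efficient allocation: Pioneer→Slot 4 ($136), Ridgeline→Slot 7 ($58), Ember→Slot 6 ($143); total welfare W = $337.
Ember receives Slot 6 at value $143, so the others get W − 143 = $194.
Without Ember: best allocation of the remaining 2 bidders over all 3 slots is Pioneer→Slot 4 ($136), Ridgeline→Slot 6 ($89), total $225.
VCG payment = (others' best without Ember) − (others' welfare with Ember) = 225 − 194 = $31.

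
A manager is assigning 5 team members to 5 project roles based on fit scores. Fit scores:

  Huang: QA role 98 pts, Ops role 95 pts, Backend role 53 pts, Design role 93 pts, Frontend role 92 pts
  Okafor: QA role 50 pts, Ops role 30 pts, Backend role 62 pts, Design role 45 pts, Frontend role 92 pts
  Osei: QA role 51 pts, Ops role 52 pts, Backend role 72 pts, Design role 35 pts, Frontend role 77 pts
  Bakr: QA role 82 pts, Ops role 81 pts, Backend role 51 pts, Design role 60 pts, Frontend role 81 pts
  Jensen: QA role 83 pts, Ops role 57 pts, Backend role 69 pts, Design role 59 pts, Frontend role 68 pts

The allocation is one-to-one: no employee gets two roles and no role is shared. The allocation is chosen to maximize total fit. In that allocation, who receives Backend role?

Optimal: Huang→Design role (93 pts), Okafor→Frontend role (92 pts), Osei→Backend role (72 pts), Bakr→Ops role (81 pts), Jensen→QA role (83 pts) — total 93+92+72+81+83 = 421 pts.
Osei's own top role is Frontend role (77 pts), but forcing Osei→Frontend role and reassigning the rest optimally gives only 396 pts — worse by 25.

Osei receives Backend role.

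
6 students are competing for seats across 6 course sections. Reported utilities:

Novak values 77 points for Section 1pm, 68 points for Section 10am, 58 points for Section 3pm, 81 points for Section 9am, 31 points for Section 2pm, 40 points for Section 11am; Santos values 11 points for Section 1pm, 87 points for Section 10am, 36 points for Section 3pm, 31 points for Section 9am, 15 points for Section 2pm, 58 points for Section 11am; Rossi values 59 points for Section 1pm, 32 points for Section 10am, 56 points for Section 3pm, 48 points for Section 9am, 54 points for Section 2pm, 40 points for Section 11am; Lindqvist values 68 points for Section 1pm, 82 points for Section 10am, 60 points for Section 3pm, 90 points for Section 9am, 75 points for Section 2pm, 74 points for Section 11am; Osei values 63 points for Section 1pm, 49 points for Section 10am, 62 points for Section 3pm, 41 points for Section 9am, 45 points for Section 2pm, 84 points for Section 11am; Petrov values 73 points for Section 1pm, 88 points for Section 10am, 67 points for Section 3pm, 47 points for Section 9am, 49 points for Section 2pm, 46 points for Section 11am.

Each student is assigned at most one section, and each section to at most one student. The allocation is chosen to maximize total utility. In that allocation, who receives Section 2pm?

This is a one-to-one assignment (maximum-weight bipartite matching).
Optimal: Novak→Section 1pm (77 points), Santos→Section 10am (87 points), Rossi→Section 2pm (54 points), Lindqvist→Section 9am (90 points), Osei→Section 11am (84 points), Petrov→Section 3pm (67 points) — total 77+87+54+90+84+67 = 459 points.
Column-greedy (each section in turn goes to its best remaining student) gives 429 points, worse by 30.
Every other assignment is strictly worse.
Rossi's own top section is Section 1pm (59 points), but forcing Rossi→Section 1pm and reassigning the rest optimally gives only 453 points — worse by 6.

Rossi receives Section 2pm.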